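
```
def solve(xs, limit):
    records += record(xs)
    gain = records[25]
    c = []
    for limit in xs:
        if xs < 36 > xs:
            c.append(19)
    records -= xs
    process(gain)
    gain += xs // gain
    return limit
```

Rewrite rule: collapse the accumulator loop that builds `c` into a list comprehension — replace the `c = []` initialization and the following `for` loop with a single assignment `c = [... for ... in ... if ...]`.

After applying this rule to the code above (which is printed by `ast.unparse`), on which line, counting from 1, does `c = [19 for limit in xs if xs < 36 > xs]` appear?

Transformed code:
def solve(xs, limit):
    records += record(xs)
    gain = records[25]
    c = [19 for limit in xs if xs < 36 > xs]
    records -= xs
    process(gain)
    gain += xs // gain
    return limit

4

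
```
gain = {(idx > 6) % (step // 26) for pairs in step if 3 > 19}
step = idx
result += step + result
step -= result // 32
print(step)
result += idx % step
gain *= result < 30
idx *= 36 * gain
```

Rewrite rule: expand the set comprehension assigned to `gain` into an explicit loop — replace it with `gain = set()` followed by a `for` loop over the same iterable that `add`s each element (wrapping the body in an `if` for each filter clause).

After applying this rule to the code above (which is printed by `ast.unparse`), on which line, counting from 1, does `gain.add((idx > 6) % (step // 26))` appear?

Transformed code:
gain = set()
for pairs in step:
    if 3 > 19:
        gain.add((idx > 6) % (step // 26))
step = idx
result += step + result
step -= result // 32
print(step)
result += idx % step
gain *= result < 30
idx *= 36 * gain

4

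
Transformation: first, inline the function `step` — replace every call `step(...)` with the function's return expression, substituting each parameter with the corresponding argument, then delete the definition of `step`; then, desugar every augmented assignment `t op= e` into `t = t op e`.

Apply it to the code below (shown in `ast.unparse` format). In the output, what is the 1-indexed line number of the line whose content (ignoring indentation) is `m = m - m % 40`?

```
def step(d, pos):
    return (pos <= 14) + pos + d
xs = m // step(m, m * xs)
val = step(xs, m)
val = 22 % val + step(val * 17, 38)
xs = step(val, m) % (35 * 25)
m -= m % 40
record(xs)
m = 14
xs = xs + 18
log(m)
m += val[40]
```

Transformed code:
xs = m // ((m * xs <= 14) + m * xs + m)
val = (m <= 14) + m + xs
val = 22 % val + ((38 <= 14) + 38 + val * 17)
xs = ((m <= 14) + m + val) % (35 * 25)
m = m - m % 40
record(xs)
m = 14
xs = xs + 18
log(m)
m = m + val[40]

5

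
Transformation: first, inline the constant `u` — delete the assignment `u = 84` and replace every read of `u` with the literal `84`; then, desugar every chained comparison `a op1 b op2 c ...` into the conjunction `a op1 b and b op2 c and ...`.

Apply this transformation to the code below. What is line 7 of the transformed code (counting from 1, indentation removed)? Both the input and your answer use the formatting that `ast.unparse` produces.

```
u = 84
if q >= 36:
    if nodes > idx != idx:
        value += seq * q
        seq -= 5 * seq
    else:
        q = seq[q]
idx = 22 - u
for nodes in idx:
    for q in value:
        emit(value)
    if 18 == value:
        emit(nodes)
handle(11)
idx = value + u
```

idx = 22 - 84

Transformed code:
if q >= 36:
    if nodes > idx and idx != idx:
        value += seq * q
        seq -= 5 * seq
    else:
        q = seq[q]
idx = 22 - 84
for nodes in idx:
    for q in value:
        emit(value)
    if 18 == value:
        emit(nodes)
handle(11)
idx = value + 84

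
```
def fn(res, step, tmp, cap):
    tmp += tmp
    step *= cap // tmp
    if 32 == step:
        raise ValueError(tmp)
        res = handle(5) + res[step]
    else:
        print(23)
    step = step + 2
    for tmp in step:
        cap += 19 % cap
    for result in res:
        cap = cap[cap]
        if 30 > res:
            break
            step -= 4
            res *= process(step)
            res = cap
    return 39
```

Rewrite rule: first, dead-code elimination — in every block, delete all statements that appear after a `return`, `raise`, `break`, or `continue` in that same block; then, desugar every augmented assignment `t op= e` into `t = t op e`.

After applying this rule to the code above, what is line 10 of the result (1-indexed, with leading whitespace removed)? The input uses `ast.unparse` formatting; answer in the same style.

cap = cap + 19 % cap

Transformed code:
def fn(res, step, tmp, cap):
    tmp = tmp + tmp
    step = step * (cap // tmp)
    if 32 == step:
        raise ValueError(tmp)
    else:
        print(23)
    step = step + 2
    for tmp in step:
        cap = cap + 19 % cap
    for result in res:
        cap = cap[cap]
        if 30 > res:
            break
    return 39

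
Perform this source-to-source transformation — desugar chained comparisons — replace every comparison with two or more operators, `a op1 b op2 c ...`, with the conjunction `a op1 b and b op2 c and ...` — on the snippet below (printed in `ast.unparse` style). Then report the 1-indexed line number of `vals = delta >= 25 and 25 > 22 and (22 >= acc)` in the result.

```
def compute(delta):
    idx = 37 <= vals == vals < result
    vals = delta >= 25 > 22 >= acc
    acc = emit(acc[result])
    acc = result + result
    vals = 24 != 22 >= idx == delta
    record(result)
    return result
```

3

Transformed code:
def compute(delta):
    idx = 37 <= vals and vals == vals and (vals < result)
    vals = delta >= 25 and 25 > 22 and (22 >= acc)
    acc = emit(acc[result])
    acc = result + result
    vals = 24 != 22 and 22 >= idx and (idx == delta)
    record(result)
    return result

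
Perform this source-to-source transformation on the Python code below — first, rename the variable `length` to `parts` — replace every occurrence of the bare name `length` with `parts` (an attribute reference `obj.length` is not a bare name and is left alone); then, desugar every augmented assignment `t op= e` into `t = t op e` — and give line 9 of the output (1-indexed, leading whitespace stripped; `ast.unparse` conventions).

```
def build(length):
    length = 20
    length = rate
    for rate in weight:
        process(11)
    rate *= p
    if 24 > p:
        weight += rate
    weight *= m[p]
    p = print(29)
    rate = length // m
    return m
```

weight = weight * m[p]

Transformed code:
def build(parts):
    parts = 20
    parts = rate
    for rate in weight:
        process(11)
    rate = rate * p
    if 24 > p:
        weight = weight + rate
    weight = weight * m[p]
    p = print(29)
    rate = parts // m
    return m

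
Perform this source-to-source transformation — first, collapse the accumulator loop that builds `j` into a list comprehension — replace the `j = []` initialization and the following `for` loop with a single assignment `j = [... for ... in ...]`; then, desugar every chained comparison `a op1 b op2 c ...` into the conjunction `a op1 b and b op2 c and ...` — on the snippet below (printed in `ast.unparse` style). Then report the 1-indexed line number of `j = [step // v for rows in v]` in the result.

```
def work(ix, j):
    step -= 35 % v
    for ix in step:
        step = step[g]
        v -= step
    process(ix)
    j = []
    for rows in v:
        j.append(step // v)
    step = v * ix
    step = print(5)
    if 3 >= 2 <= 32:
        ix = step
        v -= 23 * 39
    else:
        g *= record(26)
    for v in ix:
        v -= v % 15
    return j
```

7

Transformed code:
def work(ix, j):
    step -= 35 % v
    for ix in step:
        step = step[g]
        v -= step
    process(ix)
    j = [step // v for rows in v]
    step = v * ix
    step = print(5)
    if 3 >= 2 and 2 <= 32:
        ix = step
        v -= 23 * 39
    else:
        g *= record(26)
    for v in ix:
        v -= v % 15
    return j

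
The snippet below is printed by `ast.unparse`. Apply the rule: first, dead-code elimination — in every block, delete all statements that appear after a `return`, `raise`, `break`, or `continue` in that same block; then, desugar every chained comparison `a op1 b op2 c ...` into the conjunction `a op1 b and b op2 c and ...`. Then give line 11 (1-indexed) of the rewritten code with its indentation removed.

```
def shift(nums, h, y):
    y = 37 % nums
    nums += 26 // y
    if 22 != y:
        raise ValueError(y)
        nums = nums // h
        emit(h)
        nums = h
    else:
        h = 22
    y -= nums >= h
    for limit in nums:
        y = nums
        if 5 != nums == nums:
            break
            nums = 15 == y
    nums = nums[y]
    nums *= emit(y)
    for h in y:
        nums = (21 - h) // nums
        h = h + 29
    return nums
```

if 5 != nums and nums == nums:

Transformed code:
def shift(nums, h, y):
    y = 37 % nums
    nums += 26 // y
    if 22 != y:
        raise ValueError(y)
    else:
        h = 22
    y -= nums >= h
    for limit in nums:
        y = nums
        if 5 != nums and nums == nums:
            break
    nums = nums[y]
    nums *= emit(y)
    for h in y:
        nums = (21 - h) // nums
        h = h + 29
    return nums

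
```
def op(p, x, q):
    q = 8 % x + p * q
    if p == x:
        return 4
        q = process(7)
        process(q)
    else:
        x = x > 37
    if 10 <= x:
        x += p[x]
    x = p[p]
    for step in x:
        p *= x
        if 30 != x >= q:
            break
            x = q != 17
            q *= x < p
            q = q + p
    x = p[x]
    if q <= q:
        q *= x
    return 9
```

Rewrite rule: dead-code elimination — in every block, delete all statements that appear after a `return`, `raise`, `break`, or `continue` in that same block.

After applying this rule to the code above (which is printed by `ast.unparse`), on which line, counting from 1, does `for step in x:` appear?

10

Transformed code:
def op(p, x, q):
    q = 8 % x + p * q
    if p == x:
        return 4
    else:
        x = x > 37
    if 10 <= x:
        x += p[x]
    x = p[p]
    for step in x:
        p *= x
        if 30 != x >= q:
            break
    x = p[x]
    if q <= q:
        q *= x
    return 9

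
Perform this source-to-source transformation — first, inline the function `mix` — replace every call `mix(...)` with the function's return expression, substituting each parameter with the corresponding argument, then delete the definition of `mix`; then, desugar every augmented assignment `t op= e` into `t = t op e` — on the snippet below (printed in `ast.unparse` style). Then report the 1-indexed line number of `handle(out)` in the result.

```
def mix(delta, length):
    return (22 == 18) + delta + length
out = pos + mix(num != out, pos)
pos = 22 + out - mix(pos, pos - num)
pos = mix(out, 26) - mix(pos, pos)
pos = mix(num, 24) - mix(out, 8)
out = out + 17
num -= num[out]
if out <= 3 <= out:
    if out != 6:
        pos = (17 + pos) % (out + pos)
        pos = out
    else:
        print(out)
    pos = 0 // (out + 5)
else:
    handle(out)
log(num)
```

15

Transformed code:
out = pos + ((22 == 18) + (num != out) + pos)
pos = 22 + out - ((22 == 18) + pos + (pos - num))
pos = (22 == 18) + out + 26 - ((22 == 18) + pos + pos)
pos = (22 == 18) + num + 24 - ((22 == 18) + out + 8)
out = out + 17
num = num - num[out]
if out <= 3 <= out:
    if out != 6:
        pos = (17 + pos) % (out + pos)
        pos = out
    else:
        print(out)
    pos = 0 // (out + 5)
else:
    handle(out)
log(num)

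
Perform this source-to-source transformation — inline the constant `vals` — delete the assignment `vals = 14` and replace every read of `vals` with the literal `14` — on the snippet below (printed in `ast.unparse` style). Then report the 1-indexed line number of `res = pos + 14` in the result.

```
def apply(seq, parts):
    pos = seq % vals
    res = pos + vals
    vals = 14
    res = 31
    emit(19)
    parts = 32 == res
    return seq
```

Transformed code:
def apply(seq, parts):
    pos = seq % 14
    res = pos + 14
    res = 31
    emit(19)
    parts = 32 == res
    return seq

3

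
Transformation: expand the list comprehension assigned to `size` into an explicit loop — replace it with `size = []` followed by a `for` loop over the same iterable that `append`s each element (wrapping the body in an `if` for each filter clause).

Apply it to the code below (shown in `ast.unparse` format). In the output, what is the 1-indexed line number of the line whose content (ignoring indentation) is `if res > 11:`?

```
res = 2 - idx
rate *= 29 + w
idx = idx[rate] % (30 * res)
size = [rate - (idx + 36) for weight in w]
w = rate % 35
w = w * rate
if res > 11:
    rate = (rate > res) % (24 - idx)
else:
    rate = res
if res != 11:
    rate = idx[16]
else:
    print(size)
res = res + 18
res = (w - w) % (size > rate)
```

9

Transformed code:
res = 2 - idx
rate *= 29 + w
idx = idx[rate] % (30 * res)
size = []
for weight in w:
    size.append(rate - (idx + 36))
w = rate % 35
w = w * rate
if res > 11:
    rate = (rate > res) % (24 - idx)
else:
    rate = res
if res != 11:
    rate = idx[16]
else:
    print(size)
res = res + 18
res = (w - w) % (size > rate)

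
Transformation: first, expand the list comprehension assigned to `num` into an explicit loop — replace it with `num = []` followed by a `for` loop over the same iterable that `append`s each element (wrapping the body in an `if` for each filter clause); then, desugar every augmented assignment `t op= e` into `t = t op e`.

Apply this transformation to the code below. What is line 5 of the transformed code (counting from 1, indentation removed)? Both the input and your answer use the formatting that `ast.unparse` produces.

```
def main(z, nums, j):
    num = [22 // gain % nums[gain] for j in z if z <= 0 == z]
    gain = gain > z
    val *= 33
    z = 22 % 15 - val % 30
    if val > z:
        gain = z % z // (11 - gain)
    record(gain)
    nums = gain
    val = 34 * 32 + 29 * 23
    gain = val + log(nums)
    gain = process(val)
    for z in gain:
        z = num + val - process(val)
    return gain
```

Transformed code:
def main(z, nums, j):
    num = []
    for j in z:
        if z <= 0 == z:
            num.append(22 // gain % nums[gain])
    gain = gain > z
    val = val * 33
    z = 22 % 15 - val % 30
    if val > z:
        gain = z % z // (11 - gain)
    record(gain)
    nums = gain
    val = 34 * 32 + 29 * 23
    gain = val + log(nums)
    gain = process(val)
    for z in gain:
        z = num + val - process(val)
    return gain

num.append(22 // gain % nums[gain])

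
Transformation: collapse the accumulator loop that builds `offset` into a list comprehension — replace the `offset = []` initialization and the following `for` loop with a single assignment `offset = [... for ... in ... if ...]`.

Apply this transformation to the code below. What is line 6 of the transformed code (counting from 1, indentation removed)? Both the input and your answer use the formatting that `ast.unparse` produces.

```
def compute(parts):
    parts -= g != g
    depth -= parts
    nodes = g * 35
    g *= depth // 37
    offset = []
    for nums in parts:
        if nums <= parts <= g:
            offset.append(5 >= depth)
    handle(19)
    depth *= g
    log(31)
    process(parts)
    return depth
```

offset = [5 >= depth for nums in parts if nums <= parts <= g]

Transformed code:
def compute(parts):
    parts -= g != g
    depth -= parts
    nodes = g * 35
    g *= depth // 37
    offset = [5 >= depth for nums in parts if nums <= parts <= g]
    handle(19)
    depth *= g
    log(31)
    process(parts)
    return depth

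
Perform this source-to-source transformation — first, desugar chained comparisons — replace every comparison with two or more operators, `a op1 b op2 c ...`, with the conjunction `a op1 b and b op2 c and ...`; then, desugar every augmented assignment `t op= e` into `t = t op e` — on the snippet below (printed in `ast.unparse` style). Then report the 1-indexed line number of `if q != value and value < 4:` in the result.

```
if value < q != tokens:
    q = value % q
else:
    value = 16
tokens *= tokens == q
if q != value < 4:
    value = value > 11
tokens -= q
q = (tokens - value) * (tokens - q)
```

Transformed code:
if value < q and q != tokens:
    q = value % q
else:
    value = 16
tokens = tokens * (tokens == q)
if q != value and value < 4:
    value = value > 11
tokens = tokens - q
q = (tokens - value) * (tokens - q)

6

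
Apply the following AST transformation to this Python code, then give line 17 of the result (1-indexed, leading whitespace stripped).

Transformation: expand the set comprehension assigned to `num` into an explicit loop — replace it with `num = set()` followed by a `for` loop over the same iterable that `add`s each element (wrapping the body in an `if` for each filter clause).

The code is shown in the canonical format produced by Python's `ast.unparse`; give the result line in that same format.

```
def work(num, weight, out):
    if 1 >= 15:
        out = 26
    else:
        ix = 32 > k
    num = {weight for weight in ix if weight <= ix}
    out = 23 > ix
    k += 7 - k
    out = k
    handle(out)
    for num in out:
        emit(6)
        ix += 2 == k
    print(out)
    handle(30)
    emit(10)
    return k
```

Transformed code:
def work(num, weight, out):
    if 1 >= 15:
        out = 26
    else:
        ix = 32 > k
    num = set()
    for weight in ix:
        if weight <= ix:
            num.add(weight)
    out = 23 > ix
    k += 7 - k
    out = k
    handle(out)
    for num in out:
        emit(6)
        ix += 2 == k
    print(out)
    handle(30)
    emit(10)
    return k

print(out)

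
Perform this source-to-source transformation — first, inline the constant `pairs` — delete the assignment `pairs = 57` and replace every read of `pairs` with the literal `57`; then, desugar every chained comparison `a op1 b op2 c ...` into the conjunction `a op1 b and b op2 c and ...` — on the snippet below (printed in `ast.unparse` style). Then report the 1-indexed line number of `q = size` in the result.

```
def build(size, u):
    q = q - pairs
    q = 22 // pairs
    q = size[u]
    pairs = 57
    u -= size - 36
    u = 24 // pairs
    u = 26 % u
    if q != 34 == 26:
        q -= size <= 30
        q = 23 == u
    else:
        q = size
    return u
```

Transformed code:
def build(size, u):
    q = q - 57
    q = 22 // 57
    q = size[u]
    u -= size - 36
    u = 24 // 57
    u = 26 % u
    if q != 34 and 34 == 26:
        q -= size <= 30
        q = 23 == u
    else:
        q = size
    return u

12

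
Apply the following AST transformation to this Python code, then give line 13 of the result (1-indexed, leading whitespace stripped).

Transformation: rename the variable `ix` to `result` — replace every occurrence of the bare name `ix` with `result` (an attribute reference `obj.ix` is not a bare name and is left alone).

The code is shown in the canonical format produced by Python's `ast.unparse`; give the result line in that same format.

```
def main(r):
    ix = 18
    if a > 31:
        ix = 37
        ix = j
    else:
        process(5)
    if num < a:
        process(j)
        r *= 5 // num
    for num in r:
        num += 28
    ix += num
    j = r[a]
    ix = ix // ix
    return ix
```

Transformed code:
def main(r):
    result = 18
    if a > 31:
        result = 37
        result = j
    else:
        process(5)
    if num < a:
        process(j)
        r *= 5 // num
    for num in r:
        num += 28
    result += num
    j = r[a]
    result = result // result
    return result

result += num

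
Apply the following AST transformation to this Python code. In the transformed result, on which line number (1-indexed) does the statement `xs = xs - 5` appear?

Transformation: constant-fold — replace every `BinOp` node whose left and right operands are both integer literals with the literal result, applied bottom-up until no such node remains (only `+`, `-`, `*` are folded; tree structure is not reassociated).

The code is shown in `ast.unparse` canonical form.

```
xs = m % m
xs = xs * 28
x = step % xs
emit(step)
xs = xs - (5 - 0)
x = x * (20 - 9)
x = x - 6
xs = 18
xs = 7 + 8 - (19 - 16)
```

Transformed code:
xs = m % m
xs = xs * 28
x = step % xs
emit(step)
xs = xs - 5
x = x * 11
x = x - 6
xs = 18
xs = 12

5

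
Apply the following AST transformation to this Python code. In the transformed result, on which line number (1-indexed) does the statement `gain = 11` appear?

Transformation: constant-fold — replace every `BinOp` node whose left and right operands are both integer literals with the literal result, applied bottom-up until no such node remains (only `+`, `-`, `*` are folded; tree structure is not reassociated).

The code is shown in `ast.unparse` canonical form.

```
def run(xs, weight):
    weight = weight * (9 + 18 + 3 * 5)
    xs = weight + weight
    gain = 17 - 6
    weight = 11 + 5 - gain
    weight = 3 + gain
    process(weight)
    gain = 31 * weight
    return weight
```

4

Transformed code:
def run(xs, weight):
    weight = weight * 42
    xs = weight + weight
    gain = 11
    weight = 16 - gain
    weight = 3 + gain
    process(weight)
    gain = 31 * weight
    return weight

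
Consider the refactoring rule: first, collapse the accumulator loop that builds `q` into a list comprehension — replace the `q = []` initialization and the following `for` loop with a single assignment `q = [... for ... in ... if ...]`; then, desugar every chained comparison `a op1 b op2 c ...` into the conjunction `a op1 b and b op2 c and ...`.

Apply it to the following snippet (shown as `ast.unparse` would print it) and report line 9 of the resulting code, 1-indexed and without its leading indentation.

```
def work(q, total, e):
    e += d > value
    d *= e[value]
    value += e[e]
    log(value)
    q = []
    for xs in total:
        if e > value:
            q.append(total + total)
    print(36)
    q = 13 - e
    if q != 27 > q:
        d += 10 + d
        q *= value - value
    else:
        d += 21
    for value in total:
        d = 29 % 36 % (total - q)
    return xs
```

Transformed code:
def work(q, total, e):
    e += d > value
    d *= e[value]
    value += e[e]
    log(value)
    q = [total + total for xs in total if e > value]
    print(36)
    q = 13 - e
    if q != 27 and 27 > q:
        d += 10 + d
        q *= value - value
    else:
        d += 21
    for value in total:
        d = 29 % 36 % (total - q)
    return xs

if q != 27 and 27 > q:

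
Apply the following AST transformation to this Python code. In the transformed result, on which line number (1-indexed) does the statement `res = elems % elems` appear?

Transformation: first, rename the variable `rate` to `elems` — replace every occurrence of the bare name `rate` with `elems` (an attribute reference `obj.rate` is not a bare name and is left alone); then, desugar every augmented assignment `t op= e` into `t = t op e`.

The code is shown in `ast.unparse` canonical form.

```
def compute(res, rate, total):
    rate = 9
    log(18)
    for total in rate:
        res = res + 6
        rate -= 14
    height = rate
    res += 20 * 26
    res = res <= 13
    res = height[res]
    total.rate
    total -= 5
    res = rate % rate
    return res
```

13

Transformed code:
def compute(res, elems, total):
    elems = 9
    log(18)
    for total in elems:
        res = res + 6
        elems = elems - 14
    height = elems
    res = res + 20 * 26
    res = res <= 13
    res = height[res]
    total.rate
    total = total - 5
    res = elems % elems
    return res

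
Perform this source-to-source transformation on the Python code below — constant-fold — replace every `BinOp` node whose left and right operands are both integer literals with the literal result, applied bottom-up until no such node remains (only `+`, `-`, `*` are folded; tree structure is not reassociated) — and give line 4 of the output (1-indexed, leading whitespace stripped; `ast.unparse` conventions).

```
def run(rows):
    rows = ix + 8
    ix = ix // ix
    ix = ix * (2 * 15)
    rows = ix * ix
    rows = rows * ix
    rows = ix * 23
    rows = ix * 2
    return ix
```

Transformed code:
def run(rows):
    rows = ix + 8
    ix = ix // ix
    ix = ix * 30
    rows = ix * ix
    rows = rows * ix
    rows = ix * 23
    rows = ix * 2
    return ix

ix = ix * 30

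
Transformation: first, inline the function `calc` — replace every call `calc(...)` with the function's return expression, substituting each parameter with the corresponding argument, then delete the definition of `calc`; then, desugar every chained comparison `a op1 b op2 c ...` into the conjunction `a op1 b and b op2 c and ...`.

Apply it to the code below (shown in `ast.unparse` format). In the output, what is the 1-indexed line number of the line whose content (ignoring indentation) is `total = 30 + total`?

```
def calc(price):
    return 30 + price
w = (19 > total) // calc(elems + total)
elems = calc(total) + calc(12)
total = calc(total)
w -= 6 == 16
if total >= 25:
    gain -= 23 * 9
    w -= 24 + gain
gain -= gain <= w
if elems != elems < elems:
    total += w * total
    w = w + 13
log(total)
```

Transformed code:
w = (19 > total) // (30 + (elems + total))
elems = 30 + total + (30 + 12)
total = 30 + total
w -= 6 == 16
if total >= 25:
    gain -= 23 * 9
    w -= 24 + gain
gain -= gain <= w
if elems != elems and elems < elems:
    total += w * total
    w = w + 13
log(total)

3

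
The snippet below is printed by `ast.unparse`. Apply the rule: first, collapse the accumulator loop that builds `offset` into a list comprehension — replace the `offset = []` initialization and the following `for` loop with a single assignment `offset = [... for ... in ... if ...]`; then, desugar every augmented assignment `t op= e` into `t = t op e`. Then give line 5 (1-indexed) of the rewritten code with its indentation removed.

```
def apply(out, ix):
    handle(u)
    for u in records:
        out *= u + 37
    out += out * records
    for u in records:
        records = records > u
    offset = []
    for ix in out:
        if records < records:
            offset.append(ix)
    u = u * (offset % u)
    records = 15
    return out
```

Transformed code:
def apply(out, ix):
    handle(u)
    for u in records:
        out = out * (u + 37)
    out = out + out * records
    for u in records:
        records = records > u
    offset = [ix for ix in out if records < records]
    u = u * (offset % u)
    records = 15
    return out

out = out + out * records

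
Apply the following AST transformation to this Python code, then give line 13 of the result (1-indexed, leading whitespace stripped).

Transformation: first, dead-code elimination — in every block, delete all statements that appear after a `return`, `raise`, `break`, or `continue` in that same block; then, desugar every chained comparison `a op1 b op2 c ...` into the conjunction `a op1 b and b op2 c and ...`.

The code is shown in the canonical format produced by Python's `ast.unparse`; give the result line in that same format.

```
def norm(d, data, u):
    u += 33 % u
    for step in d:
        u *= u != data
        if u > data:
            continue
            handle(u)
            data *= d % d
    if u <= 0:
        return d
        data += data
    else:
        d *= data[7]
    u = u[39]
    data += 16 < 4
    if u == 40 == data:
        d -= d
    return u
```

if u == 40 and 40 == data:

Transformed code:
def norm(d, data, u):
    u += 33 % u
    for step in d:
        u *= u != data
        if u > data:
            continue
    if u <= 0:
        return d
    else:
        d *= data[7]
    u = u[39]
    data += 16 < 4
    if u == 40 and 40 == data:
        d -= d
    return u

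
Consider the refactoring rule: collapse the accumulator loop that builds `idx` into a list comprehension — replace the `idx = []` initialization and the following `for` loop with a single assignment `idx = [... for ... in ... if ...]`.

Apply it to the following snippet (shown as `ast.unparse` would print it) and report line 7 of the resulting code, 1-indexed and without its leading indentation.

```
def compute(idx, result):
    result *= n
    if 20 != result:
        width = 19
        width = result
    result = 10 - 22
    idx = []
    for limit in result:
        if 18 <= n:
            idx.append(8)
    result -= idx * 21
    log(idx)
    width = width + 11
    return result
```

Transformed code:
def compute(idx, result):
    result *= n
    if 20 != result:
        width = 19
        width = result
    result = 10 - 22
    idx = [8 for limit in result if 18 <= n]
    result -= idx * 21
    log(idx)
    width = width + 11
    return result

idx = [8 for limit in result if 18 <= n]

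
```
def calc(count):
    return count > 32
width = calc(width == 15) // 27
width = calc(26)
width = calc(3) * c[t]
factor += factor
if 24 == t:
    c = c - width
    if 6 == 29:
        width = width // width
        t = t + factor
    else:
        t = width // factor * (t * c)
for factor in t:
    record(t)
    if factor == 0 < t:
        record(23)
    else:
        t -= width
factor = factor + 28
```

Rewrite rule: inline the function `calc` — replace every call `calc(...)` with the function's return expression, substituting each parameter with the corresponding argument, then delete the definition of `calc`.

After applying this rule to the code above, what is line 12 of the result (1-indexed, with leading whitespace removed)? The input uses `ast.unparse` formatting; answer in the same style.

for factor in t:

Transformed code:
width = ((width == 15) > 32) // 27
width = 26 > 32
width = (3 > 32) * c[t]
factor += factor
if 24 == t:
    c = c - width
    if 6 == 29:
        width = width // width
        t = t + factor
    else:
        t = width // factor * (t * c)
for factor in t:
    record(t)
    if factor == 0 < t:
        record(23)
    else:
        t -= width
factor = factor + 28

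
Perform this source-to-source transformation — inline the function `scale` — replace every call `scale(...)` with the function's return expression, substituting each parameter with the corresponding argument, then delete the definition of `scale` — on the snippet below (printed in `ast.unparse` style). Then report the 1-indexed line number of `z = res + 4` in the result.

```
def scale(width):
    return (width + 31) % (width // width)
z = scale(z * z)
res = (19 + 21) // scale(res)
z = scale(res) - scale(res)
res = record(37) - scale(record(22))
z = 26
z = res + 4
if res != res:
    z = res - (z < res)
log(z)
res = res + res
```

6

Transformed code:
z = (z * z + 31) % (z * z // (z * z))
res = (19 + 21) // ((res + 31) % (res // res))
z = (res + 31) % (res // res) - (res + 31) % (res // res)
res = record(37) - (record(22) + 31) % (record(22) // record(22))
z = 26
z = res + 4
if res != res:
    z = res - (z < res)
log(z)
res = res + res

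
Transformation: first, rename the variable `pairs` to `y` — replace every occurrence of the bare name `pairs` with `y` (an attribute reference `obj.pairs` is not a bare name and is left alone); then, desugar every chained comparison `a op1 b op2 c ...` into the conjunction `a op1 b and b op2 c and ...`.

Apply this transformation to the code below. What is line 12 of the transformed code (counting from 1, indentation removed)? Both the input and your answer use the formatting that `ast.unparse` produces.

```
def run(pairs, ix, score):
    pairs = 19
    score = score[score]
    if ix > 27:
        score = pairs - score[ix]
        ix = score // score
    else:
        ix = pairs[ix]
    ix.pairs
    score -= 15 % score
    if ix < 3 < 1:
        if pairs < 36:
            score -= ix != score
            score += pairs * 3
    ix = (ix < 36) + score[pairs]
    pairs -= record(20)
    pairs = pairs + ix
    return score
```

if y < 36:

Transformed code:
def run(y, ix, score):
    y = 19
    score = score[score]
    if ix > 27:
        score = y - score[ix]
        ix = score // score
    else:
        ix = y[ix]
    ix.pairs
    score -= 15 % score
    if ix < 3 and 3 < 1:
        if y < 36:
            score -= ix != score
            score += y * 3
    ix = (ix < 36) + score[y]
    y -= record(20)
    y = y + ix
    return score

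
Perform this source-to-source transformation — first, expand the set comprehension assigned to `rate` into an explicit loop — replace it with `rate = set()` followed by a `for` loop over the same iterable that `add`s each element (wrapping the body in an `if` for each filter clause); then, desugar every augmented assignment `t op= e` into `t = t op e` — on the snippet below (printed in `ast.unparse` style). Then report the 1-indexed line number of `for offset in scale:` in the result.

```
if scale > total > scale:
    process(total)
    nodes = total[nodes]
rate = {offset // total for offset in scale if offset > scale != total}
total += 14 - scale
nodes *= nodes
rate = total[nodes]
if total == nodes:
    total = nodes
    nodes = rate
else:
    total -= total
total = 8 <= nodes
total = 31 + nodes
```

Transformed code:
if scale > total > scale:
    process(total)
    nodes = total[nodes]
rate = set()
for offset in scale:
    if offset > scale != total:
        rate.add(offset // total)
total = total + (14 - scale)
nodes = nodes * nodes
rate = total[nodes]
if total == nodes:
    total = nodes
    nodes = rate
else:
    total = total - total
total = 8 <= nodes
total = 31 + nodes

5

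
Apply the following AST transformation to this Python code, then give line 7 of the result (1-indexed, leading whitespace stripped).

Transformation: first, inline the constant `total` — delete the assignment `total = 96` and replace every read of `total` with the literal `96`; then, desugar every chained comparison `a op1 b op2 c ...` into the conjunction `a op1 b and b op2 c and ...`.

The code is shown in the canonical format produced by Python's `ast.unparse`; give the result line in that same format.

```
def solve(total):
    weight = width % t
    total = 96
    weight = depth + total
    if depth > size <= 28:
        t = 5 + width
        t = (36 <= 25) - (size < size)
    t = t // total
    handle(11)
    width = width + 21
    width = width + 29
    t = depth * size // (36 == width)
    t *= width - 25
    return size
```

t = t // 96

Transformed code:
def solve(total):
    weight = width % t
    weight = depth + 96
    if depth > size and size <= 28:
        t = 5 + width
        t = (36 <= 25) - (size < size)
    t = t // 96
    handle(11)
    width = width + 21
    width = width + 29
    t = depth * size // (36 == width)
    t *= width - 25
    return size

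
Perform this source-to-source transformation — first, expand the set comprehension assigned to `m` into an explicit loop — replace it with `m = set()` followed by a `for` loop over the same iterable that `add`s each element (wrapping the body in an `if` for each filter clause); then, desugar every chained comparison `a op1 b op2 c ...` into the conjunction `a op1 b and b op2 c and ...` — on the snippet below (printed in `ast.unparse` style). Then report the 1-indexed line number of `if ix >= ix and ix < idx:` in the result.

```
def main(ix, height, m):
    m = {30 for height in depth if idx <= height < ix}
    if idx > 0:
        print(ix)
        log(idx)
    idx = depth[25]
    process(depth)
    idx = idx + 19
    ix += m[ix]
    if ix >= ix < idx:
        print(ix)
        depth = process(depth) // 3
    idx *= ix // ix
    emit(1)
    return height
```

Transformed code:
def main(ix, height, m):
    m = set()
    for height in depth:
        if idx <= height and height < ix:
            m.add(30)
    if idx > 0:
        print(ix)
        log(idx)
    idx = depth[25]
    process(depth)
    idx = idx + 19
    ix += m[ix]
    if ix >= ix and ix < idx:
        print(ix)
        depth = process(depth) // 3
    idx *= ix // ix
    emit(1)
    return height

13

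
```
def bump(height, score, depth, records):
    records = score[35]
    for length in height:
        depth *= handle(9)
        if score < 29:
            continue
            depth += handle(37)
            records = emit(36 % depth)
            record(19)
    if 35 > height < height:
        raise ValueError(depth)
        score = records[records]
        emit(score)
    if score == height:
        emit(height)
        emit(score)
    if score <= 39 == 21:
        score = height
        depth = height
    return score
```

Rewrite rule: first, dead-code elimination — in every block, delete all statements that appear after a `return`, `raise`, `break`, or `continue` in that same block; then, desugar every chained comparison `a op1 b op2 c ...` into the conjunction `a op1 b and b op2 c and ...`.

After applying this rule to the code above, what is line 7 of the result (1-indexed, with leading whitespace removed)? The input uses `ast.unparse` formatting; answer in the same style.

Transformed code:
def bump(height, score, depth, records):
    records = score[35]
    for length in height:
        depth *= handle(9)
        if score < 29:
            continue
    if 35 > height and height < height:
        raise ValueError(depth)
    if score == height:
        emit(height)
        emit(score)
    if score <= 39 and 39 == 21:
        score = height
        depth = height
    return score

if 35 > height and height < height:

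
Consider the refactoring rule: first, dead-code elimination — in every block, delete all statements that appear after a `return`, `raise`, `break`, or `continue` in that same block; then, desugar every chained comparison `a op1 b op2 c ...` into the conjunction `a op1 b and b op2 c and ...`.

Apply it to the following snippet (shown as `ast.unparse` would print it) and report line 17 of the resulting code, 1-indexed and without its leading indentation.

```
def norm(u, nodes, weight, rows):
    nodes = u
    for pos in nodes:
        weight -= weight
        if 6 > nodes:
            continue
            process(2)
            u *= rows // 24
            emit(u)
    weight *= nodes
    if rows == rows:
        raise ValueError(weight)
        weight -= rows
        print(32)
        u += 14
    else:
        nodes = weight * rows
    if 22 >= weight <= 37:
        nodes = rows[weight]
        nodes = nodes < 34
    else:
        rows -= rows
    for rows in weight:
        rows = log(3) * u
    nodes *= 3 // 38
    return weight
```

Transformed code:
def norm(u, nodes, weight, rows):
    nodes = u
    for pos in nodes:
        weight -= weight
        if 6 > nodes:
            continue
    weight *= nodes
    if rows == rows:
        raise ValueError(weight)
    else:
        nodes = weight * rows
    if 22 >= weight and weight <= 37:
        nodes = rows[weight]
        nodes = nodes < 34
    else:
        rows -= rows
    for rows in weight:
        rows = log(3) * u
    nodes *= 3 // 38
    return weight

for rows in weight:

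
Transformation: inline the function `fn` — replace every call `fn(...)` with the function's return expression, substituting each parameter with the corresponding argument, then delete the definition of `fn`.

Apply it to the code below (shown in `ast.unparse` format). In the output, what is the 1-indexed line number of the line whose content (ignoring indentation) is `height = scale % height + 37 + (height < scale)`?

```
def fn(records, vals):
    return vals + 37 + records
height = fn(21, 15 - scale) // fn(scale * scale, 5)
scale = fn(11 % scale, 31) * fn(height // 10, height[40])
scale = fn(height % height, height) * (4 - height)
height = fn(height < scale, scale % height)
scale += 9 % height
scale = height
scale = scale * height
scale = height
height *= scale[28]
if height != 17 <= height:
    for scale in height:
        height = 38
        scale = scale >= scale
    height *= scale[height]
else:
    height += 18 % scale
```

Transformed code:
height = (15 - scale + 37 + 21) // (5 + 37 + scale * scale)
scale = (31 + 37 + 11 % scale) * (height[40] + 37 + height // 10)
scale = (height + 37 + height % height) * (4 - height)
height = scale % height + 37 + (height < scale)
scale += 9 % height
scale = height
scale = scale * height
scale = height
height *= scale[28]
if height != 17 <= height:
    for scale in height:
        height = 38
        scale = scale >= scale
    height *= scale[height]
else:
    height += 18 % scale

4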